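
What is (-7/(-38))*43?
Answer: 301/38 ≈ 7.9211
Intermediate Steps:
(-7/(-38))*43 = -1/38*(-7)*43 = (7/38)*43 = 301/38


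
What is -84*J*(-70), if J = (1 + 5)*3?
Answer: 105840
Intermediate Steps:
J = 18 (J = 6*3 = 18)
-84*J*(-70) = -84*18*(-70) = -1512*(-70) = 105840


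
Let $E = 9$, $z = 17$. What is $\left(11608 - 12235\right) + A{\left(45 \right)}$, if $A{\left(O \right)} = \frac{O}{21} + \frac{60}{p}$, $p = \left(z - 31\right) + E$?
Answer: $- \frac{4458}{7} \approx -636.86$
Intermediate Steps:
$p = -5$ ($p = \left(17 - 31\right) + 9 = -14 + 9 = -5$)
$A{\left(O \right)} = -12 + \frac{O}{21}$ ($A{\left(O \right)} = \frac{O}{21} + \frac{60}{-5} = O \frac{1}{21} + 60 \left(- \frac{1}{5}\right) = \frac{O}{21} - 12 = -12 + \frac{O}{21}$)
$\left(11608 - 12235\right) + A{\left(45 \right)} = \left(11608 - 12235\right) + \left(-12 + \frac{1}{21} \cdot 45\right) = -627 + \left(-12 + \frac{15}{7}\right) = -627 - \frac{69}{7} = - \frac{4458}{7}$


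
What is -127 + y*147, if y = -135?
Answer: -19972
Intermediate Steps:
-127 + y*147 = -127 - 135*147 = -127 - 19845 = -19972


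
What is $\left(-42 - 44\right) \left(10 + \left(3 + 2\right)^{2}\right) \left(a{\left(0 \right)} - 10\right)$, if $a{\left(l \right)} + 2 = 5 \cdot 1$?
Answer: $21070$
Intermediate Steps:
$a{\left(l \right)} = 3$ ($a{\left(l \right)} = -2 + 5 \cdot 1 = -2 + 5 = 3$)
$\left(-42 - 44\right) \left(10 + \left(3 + 2\right)^{2}\right) \left(a{\left(0 \right)} - 10\right) = \left(-42 - 44\right) \left(10 + \left(3 + 2\right)^{2}\right) \left(3 - 10\right) = - 86 \left(10 + 5^{2}\right) \left(-7\right) = - 86 \left(10 + 25\right) \left(-7\right) = - 86 \cdot 35 \left(-7\right) = \left(-86\right) \left(-245\right) = 21070$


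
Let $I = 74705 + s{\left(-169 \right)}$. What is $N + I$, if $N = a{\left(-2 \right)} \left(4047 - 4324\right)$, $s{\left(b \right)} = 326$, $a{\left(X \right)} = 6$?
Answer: $73369$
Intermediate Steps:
$N = -1662$ ($N = 6 \left(4047 - 4324\right) = 6 \left(-277\right) = -1662$)
$I = 75031$ ($I = 74705 + 326 = 75031$)
$N + I = -1662 + 75031 = 73369$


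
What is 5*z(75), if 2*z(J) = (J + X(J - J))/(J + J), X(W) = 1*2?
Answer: 77/60 ≈ 1.2833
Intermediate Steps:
X(W) = 2
z(J) = (2 + J)/(4*J) (z(J) = ((J + 2)/(J + J))/2 = ((2 + J)/((2*J)))/2 = ((2 + J)*(1/(2*J)))/2 = ((2 + J)/(2*J))/2 = (2 + J)/(4*J))
5*z(75) = 5*((1/4)*(2 + 75)/75) = 5*((1/4)*(1/75)*77) = 5*(77/300) = 77/60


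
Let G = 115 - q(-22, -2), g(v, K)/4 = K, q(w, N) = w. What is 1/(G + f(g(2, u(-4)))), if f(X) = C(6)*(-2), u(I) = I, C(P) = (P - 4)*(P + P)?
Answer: 1/89 ≈ 0.011236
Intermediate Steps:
C(P) = 2*P*(-4 + P) (C(P) = (-4 + P)*(2*P) = 2*P*(-4 + P))
g(v, K) = 4*K
G = 137 (G = 115 - 1*(-22) = 115 + 22 = 137)
f(X) = -48 (f(X) = (2*6*(-4 + 6))*(-2) = (2*6*2)*(-2) = 24*(-2) = -48)
1/(G + f(g(2, u(-4)))) = 1/(137 - 48) = 1/89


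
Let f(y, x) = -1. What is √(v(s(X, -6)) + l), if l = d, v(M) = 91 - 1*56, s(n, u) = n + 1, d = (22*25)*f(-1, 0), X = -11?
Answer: I*√515 ≈ 22.694*I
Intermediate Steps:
d = -550 (d = (22*25)*(-1) = 550*(-1) = -550)
s(n, u) = 1 + n
v(M) = 35 (v(M) = 91 - 56 = 35)
l = -550
√(v(s(X, -6)) + l) = √(35 - 550) = √(-515) = I*√515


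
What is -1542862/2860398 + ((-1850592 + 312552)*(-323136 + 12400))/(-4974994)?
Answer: -341765416579443487/3557615721903 ≈ -96066.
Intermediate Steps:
-1542862/2860398 + ((-1850592 + 312552)*(-323136 + 12400))/(-4974994) = -1542862*1/2860398 - 1538040*(-310736)*(-1/4974994) = -771431/1430199 + 477924397440*(-1/4974994) = -771431/1430199 - 238962198720/2487497 = -341765416579443487/3557615721903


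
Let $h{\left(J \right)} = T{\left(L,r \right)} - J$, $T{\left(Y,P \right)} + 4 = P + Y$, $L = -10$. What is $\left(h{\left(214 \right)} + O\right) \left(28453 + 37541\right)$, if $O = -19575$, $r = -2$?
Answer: $-1307011170$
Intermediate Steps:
$T{\left(Y,P \right)} = -4 + P + Y$ ($T{\left(Y,P \right)} = -4 + \left(P + Y\right) = -4 + P + Y$)
$h{\left(J \right)} = -16 - J$ ($h{\left(J \right)} = \left(-4 - 2 - 10\right) - J = -16 - J$)
$\left(h{\left(214 \right)} + O\right) \left(28453 + 37541\right) = \left(\left(-16 - 214\right) - 19575\right) \left(28453 + 37541\right) = \left(\left(-16 - 214\right) - 19575\right) 65994 = \left(-230 - 19575\right) 65994 = \left(-19805\right) 65994 = -1307011170$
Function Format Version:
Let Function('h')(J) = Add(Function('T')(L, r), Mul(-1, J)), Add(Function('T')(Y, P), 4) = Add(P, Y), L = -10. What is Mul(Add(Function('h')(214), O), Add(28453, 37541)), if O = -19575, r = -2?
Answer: -1307011170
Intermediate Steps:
Function('T')(Y, P) = Add(-4, P, Y) (Function('T')(Y, P) = Add(-4, Add(P, Y)) = Add(-4, P, Y))
Function('h')(J) = Add(-16, Mul(-1, J)) (Function('h')(J) = Add(Add(-4, -2, -10), Mul(-1, J)) = Add(-16, Mul(-1, J)))
Mul(Add(Function('h')(214), O), Add(28453, 37541)) = Mul(Add(Add(-16, Mul(-1, 214)), -19575), Add(28453, 37541)) = Mul(Add(Add(-16, -214), -19575), 65994) = Mul(Add(-230, -19575), 65994) = Mul(-19805, 65994) = -1307011170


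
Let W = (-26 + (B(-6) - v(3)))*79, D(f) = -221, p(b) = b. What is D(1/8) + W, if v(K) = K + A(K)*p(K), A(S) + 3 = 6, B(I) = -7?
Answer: -3776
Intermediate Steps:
A(S) = 3 (A(S) = -3 + 6 = 3)
v(K) = 4*K (v(K) = K + 3*K = 4*K)
W = -3555 (W = (-26 + (-7 - 4*3))*79 = (-26 + (-7 - 1*12))*79 = (-26 + (-7 - 12))*79 = (-26 - 19)*79 = -45*79 = -3555)
D(1/8) + W = -221 - 3555 = -3776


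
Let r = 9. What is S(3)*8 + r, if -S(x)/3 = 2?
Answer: -39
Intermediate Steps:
S(x) = -6 (S(x) = -3*2 = -6)
S(3)*8 + r = -6*8 + 9 = -48 + 9 = -39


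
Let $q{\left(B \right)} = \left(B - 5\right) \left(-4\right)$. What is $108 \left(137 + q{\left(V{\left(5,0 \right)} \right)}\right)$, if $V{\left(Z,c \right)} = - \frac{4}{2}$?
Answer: $17820$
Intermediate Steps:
$V{\left(Z,c \right)} = -2$ ($V{\left(Z,c \right)} = \left(-4\right) \frac{1}{2} = -2$)
$q{\left(B \right)} = 20 - 4 B$ ($q{\left(B \right)} = \left(-5 + B\right) \left(-4\right) = 20 - 4 B$)
$108 \left(137 + q{\left(V{\left(5,0 \right)} \right)}\right) = 108 \left(137 + \left(20 - -8\right)\right) = 108 \left(137 + \left(20 + 8\right)\right) = 108 \left(137 + 28\right) = 108 \cdot 165 = 17820$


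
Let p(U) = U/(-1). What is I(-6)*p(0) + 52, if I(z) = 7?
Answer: 52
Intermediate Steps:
p(U) = -U (p(U) = U*(-1) = -U)
I(-6)*p(0) + 52 = 7*(-1*0) + 52 = 7*0 + 52 = 0 + 52 = 52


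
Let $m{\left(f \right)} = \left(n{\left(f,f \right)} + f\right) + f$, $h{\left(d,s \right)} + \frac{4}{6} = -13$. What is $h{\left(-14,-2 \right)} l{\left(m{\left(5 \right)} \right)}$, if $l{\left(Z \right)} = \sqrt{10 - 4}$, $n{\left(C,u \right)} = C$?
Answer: $- \frac{41 \sqrt{6}}{3} \approx -33.476$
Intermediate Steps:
$h{\left(d,s \right)} = - \frac{41}{3}$ ($h{\left(d,s \right)} = - \frac{2}{3} - 13 = - \frac{41}{3}$)
$m{\left(f \right)} = 3 f$ ($m{\left(f \right)} = \left(f + f\right) + f = 2 f + f = 3 f$)
$l{\left(Z \right)} = \sqrt{6}$
$h{\left(-14,-2 \right)} l{\left(m{\left(5 \right)} \right)} = - \frac{41 \sqrt{6}}{3}$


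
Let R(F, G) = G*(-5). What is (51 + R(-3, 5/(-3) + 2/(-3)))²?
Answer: 35344/9 ≈ 3927.1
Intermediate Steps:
R(F, G) = -5*G
(51 + R(-3, 5/(-3) + 2/(-3)))² = (51 - 5*(5/(-3) + 2/(-3)))² = (51 - 5*(5*(-⅓) + 2*(-⅓)))² = (51 - 5*(-5/3 - ⅔))² = (51 - 5*(-7/3))² = (51 + 35/3)² = (188/3)² = 35344/9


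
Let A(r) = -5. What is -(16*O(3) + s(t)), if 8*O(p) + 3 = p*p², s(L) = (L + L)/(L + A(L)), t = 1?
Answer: -95/2 ≈ -47.500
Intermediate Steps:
s(L) = 2*L/(-5 + L) (s(L) = (L + L)/(L - 5) = (2*L)/(-5 + L) = 2*L/(-5 + L))
O(p) = -3/8 + p³/8 (O(p) = -3/8 + (p*p²)/8 = -3/8 + p³/8)
-(16*O(3) + s(t)) = -(16*(-3/8 + (⅛)*3³) + 2*1/(-5 + 1)) = -(16*(-3/8 + (⅛)*27) + 2*1/(-4)) = -(16*(-3/8 + 27/8) + 2*1*(-¼)) = -(16*3 - ½) = -(48 - ½) = -1*95/2 = -95/2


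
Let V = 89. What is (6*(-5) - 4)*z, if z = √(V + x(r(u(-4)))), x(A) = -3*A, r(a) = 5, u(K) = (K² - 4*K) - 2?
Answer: -34*√74 ≈ -292.48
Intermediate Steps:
u(K) = -2 + K² - 4*K
z = √74 (z = √(89 - 3*5) = √(89 - 15) = √74 ≈ 8.6023)
(6*(-5) - 4)*z = (6*(-5) - 4)*√74 = (-30 - 4)*√74 = -34*√74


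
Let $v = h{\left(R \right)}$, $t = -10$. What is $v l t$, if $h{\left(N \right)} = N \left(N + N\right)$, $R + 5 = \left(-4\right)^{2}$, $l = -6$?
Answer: $14520$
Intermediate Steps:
$R = 11$ ($R = -5 + \left(-4\right)^{2} = -5 + 16 = 11$)
$h{\left(N \right)} = 2 N^{2}$ ($h{\left(N \right)} = N 2 N = 2 N^{2}$)
$v = 242$ ($v = 2 \cdot 11^{2} = 2 \cdot 121 = 242$)
$v l t = 242 \left(-6\right) \left(-10\right) = \left(-1452\right) \left(-10\right) = 14520$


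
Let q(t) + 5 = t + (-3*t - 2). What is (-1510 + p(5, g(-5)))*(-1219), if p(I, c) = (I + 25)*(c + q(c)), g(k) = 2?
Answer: 2169820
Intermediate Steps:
q(t) = -7 - 2*t (q(t) = -5 + (t + (-3*t - 2)) = -5 + (t + (-2 - 3*t)) = -5 + (-2 - 2*t) = -7 - 2*t)
p(I, c) = (-7 - c)*(25 + I) (p(I, c) = (I + 25)*(c + (-7 - 2*c)) = (25 + I)*(-7 - c) = (-7 - c)*(25 + I))
(-1510 + p(5, g(-5)))*(-1219) = (-1510 + (-175 - 25*2 - 7*5 - 1*5*2))*(-1219) = (-1510 + (-175 - 50 - 35 - 10))*(-1219) = (-1510 - 270)*(-1219) = -1780*(-1219) = 2169820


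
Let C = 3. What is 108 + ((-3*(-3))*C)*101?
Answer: 2835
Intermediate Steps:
108 + ((-3*(-3))*C)*101 = 108 + (-3*(-3)*3)*101 = 108 + (9*3)*101 = 108 + 27*101 = 108 + 2727 = 2835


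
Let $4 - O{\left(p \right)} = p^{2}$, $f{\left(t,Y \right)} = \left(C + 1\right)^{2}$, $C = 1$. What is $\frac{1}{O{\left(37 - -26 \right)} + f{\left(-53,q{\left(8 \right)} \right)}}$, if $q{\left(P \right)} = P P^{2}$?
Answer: $- \frac{1}{3961} \approx -0.00025246$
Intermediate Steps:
$q{\left(P \right)} = P^{3}$
$f{\left(t,Y \right)} = 4$ ($f{\left(t,Y \right)} = \left(1 + 1\right)^{2} = 2^{2} = 4$)
$O{\left(p \right)} = 4 - p^{2}$
$\frac{1}{O{\left(37 - -26 \right)} + f{\left(-53,q{\left(8 \right)} \right)}} = \frac{1}{\left(4 - \left(37 - -26\right)^{2}\right) + 4} = \frac{1}{\left(4 - \left(37 + 26\right)^{2}\right) + 4} = \frac{1}{\left(4 - 63^{2}\right) + 4} = \frac{1}{\left(4 - 3969\right) + 4} = \frac{1}{-3965 + 4} = \frac{1}{-3961} = - \frac{1}{3961}$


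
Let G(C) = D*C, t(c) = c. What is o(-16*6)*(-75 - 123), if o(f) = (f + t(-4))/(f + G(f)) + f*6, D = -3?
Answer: 913209/8 ≈ 1.1415e+5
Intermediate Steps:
G(C) = -3*C
o(f) = 6*f - (-4 + f)/(2*f) (o(f) = (f - 4)/(f - 3*f) + f*6 = (-4 + f)/((-2*f)) + 6*f = (-4 + f)*(-1/(2*f)) + 6*f = -(-4 + f)/(2*f) + 6*f = 6*f - (-4 + f)/(2*f))
o(-16*6)*(-75 - 123) = (-½ + 2/((-16*6)) + 6*(-16*6))*(-75 - 123) = (-½ + 2/((-4*24)) + 6*(-4*24))*(-198) = (-½ + 2/(-96) + 6*(-96))*(-198) = (-½ + 2*(-1/96) - 576)*(-198) = (-½ - 1/48 - 576)*(-198) = -27673/48*(-198) = 913209/8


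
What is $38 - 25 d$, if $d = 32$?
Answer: $-762$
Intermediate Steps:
$38 - 25 d = 38 - 800 = -762$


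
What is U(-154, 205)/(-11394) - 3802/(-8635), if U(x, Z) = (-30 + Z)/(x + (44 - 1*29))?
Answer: 6022989457/13675819410 ≈ 0.44041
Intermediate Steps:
U(x, Z) = (-30 + Z)/(15 + x) (U(x, Z) = (-30 + Z)/(x + (44 - 29)) = (-30 + Z)/(x + 15) = (-30 + Z)/(15 + x))
U(-154, 205)/(-11394) - 3802/(-8635) = ((-30 + 205)/(15 - 154))/(-11394) - 3802/(-8635) = (175/(-139))*(-1/11394) - 3802*(-1/8635) = -1/139*175*(-1/11394) + 3802/8635 = -175/139*(-1/11394) + 3802/8635 = 175/1583766 + 3802/8635 = 6022989457/13675819410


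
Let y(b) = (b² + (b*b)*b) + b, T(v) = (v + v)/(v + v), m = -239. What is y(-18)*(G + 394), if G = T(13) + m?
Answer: -862056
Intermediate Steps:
T(v) = 1 (T(v) = (2*v)/((2*v)) = (2*v)*(1/(2*v)) = 1)
y(b) = b + b² + b³ (y(b) = (b² + b²*b) + b = (b² + b³) + b = b + b² + b³)
G = -238 (G = 1 - 239 = -238)
y(-18)*(G + 394) = (-18*(1 - 18 + (-18)²))*(-238 + 394) = -18*(1 - 18 + 324)*156 = -18*307*156 = -5526*156 = -862056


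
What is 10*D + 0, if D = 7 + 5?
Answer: 120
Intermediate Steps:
D = 12
10*D + 0 = 10*12 + 0 = 120 + 0 = 120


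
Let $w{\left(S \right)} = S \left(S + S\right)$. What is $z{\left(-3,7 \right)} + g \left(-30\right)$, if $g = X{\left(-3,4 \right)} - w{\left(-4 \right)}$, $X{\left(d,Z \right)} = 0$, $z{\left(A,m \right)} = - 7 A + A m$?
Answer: $960$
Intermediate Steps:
$w{\left(S \right)} = 2 S^{2}$ ($w{\left(S \right)} = S 2 S = 2 S^{2}$)
$g = -32$ ($g = 0 - 2 \left(-4\right)^{2} = 0 - 2 \cdot 16 = 0 - 32 = -32$)
$z{\left(-3,7 \right)} + g \left(-30\right) = - 3 \left(-7 + 7\right) - -960 = \left(-3\right) 0 + 960 = 0 + 960 = 960$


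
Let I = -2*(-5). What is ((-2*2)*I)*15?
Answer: -600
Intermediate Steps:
I = 10
((-2*2)*I)*15 = (-2*2*10)*15 = -4*10*15 = -40*15 = -600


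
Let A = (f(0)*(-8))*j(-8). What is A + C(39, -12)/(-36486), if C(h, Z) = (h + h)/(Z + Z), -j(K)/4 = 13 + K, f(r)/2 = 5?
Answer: 233510413/145944 ≈ 1600.0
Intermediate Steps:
f(r) = 10 (f(r) = 2*5 = 10)
j(K) = -52 - 4*K (j(K) = -4*(13 + K) = -52 - 4*K)
C(h, Z) = h/Z (C(h, Z) = (2*h)/((2*Z)) = (2*h)*(1/(2*Z)) = h/Z)
A = 1600 (A = (10*(-8))*(-52 - 4*(-8)) = -80*(-52 + 32) = -80*(-20) = 1600)
A + C(39, -12)/(-36486) = 1600 + (39/(-12))/(-36486) = 1600 + (39*(-1/12))*(-1/36486) = 1600 - 13/4*(-1/36486) = 1600 + 13/145944 = 233510413/145944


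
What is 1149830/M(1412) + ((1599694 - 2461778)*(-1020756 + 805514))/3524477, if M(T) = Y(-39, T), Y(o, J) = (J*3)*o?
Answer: 15325326964167001/291128849154 ≈ 52641.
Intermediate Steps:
Y(o, J) = 3*J*o (Y(o, J) = (3*J)*o = 3*J*o)
M(T) = -117*T (M(T) = 3*T*(-39) = -117*T)
1149830/M(1412) + ((1599694 - 2461778)*(-1020756 + 805514))/3524477 = 1149830/((-117*1412)) + ((1599694 - 2461778)*(-1020756 + 805514))/3524477 = 1149830/(-165204) - 862084*(-215242)*(1/3524477) = 1149830*(-1/165204) + 185556684328*(1/3524477) = -574915/82602 + 185556684328/3524477 = 15325326964167001/291128849154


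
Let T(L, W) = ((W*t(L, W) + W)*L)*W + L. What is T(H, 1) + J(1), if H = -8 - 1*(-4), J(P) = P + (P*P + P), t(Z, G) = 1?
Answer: -9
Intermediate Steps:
J(P) = P² + 2*P (J(P) = P + (P² + P) = P + (P + P²) = P² + 2*P)
H = -4 (H = -8 + 4 = -4)
T(L, W) = L + 2*L*W² (T(L, W) = ((W*1 + W)*L)*W + L = ((W + W)*L)*W + L = ((2*W)*L)*W + L = (2*L*W)*W + L = 2*L*W² + L = L + 2*L*W²)
T(H, 1) + J(1) = -4*(1 + 2*1²) + 1*(2 + 1) = -4*(1 + 2*1) + 1*3 = -4*(1 + 2) + 3 = -4*3 + 3 = -12 + 3 = -9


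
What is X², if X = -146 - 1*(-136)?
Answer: 100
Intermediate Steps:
X = -10 (X = -146 + 136 = -10)
X² = (-10)² = 100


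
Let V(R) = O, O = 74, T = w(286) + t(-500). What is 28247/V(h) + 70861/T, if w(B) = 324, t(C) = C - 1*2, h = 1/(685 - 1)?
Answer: -53937/3293 ≈ -16.379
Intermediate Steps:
h = 1/684 ≈ 0.0014620
t(C) = -2 + C (t(C) = C - 2 = -2 + C)
T = -178 (T = 324 + (-2 - 500) = 324 - 502 = -178)
V(R) = 74
28247/V(h) + 70861/T = 28247/74 + 70861/(-178) = 28247*(1/74) + 70861*(-1/178) = 28247/74 - 70861/178 = -53937/3293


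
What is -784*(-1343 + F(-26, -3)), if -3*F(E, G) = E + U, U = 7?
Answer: 3143840/3 ≈ 1.0479e+6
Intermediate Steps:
F(E, G) = -7/3 - E/3 (F(E, G) = -(E + 7)/3 = -(7 + E)/3 = -7/3 - E/3)
-784*(-1343 + F(-26, -3)) = -784*(-1343 + (-7/3 - ⅓*(-26))) = -784*(-1343 + (-7/3 + 26/3)) = -784*(-1343 + 19/3) = -784*(-4010/3) = 3143840/3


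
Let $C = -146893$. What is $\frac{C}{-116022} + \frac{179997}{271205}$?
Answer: $\frac{60721727999}{31465746510} \approx 1.9298$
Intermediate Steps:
$\frac{C}{-116022} + \frac{179997}{271205} = - \frac{146893}{-116022} + \frac{179997}{271205} = \left(-146893\right) \left(- \frac{1}{116022}\right) + 179997 \cdot \frac{1}{271205} = \frac{146893}{116022} + \frac{179997}{271205} = \frac{60721727999}{31465746510}$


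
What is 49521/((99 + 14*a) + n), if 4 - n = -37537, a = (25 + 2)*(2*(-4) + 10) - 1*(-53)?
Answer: 16507/13046 ≈ 1.2653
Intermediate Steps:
a = 107 (a = 27*(-8 + 10) + 53 = 27*2 + 53 = 54 + 53 = 107)
n = 37541 (n = 4 - 1*(-37537) = 4 + 37537 = 37541)
49521/((99 + 14*a) + n) = 49521/((99 + 14*107) + 37541) = 49521/((99 + 1498) + 37541) = 49521/(1597 + 37541) = 49521/39138 = 49521*(1/39138) = 16507/13046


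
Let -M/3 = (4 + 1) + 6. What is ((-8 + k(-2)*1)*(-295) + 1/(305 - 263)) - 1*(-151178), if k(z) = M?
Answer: 6857467/42 ≈ 1.6327e+5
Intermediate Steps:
M = -33 (M = -3*((4 + 1) + 6) = -3*(5 + 6) = -3*11 = -33)
k(z) = -33
((-8 + k(-2)*1)*(-295) + 1/(305 - 263)) - 1*(-151178) = ((-8 - 33*1)*(-295) + 1/(305 - 263)) - 1*(-151178) = ((-8 - 33)*(-295) + 1/42) + 151178 = (-41*(-295) + 1/42) + 151178 = (12095 + 1/42) + 151178 = 507991/42 + 151178 = 6857467/42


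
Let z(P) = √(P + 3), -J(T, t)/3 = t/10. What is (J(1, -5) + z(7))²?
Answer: 49/4 + 3*√10 ≈ 21.737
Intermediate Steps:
J(T, t) = -3*t/10
z(P) = √(3 + P)
(J(1, -5) + z(7))² = (-3/10*(-5) + √(3 + 7))² = (3/2 + √10)²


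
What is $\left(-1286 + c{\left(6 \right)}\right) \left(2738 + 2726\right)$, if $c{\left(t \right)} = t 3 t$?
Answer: $-6436592$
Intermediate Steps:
$c{\left(t \right)} = 3 t^{2}$ ($c{\left(t \right)} = 3 t t = 3 t^{2}$)
$\left(-1286 + c{\left(6 \right)}\right) \left(2738 + 2726\right) = \left(-1286 + 3 \cdot 6^{2}\right) \left(2738 + 2726\right) = \left(-1286 + 3 \cdot 36\right) 5464 = \left(-1286 + 108\right) 5464 = \left(-1178\right) 5464 = -6436592$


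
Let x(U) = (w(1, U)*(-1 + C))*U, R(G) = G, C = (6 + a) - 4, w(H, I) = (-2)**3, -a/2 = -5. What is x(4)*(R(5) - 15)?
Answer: 3520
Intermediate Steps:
a = 10 (a = -2*(-5) = 10)
w(H, I) = -8
C = 12 (C = (6 + 10) - 4 = 16 - 4 = 12)
x(U) = -88*U (x(U) = (-8*(-1 + 12))*U = (-8*11)*U = -88*U)
x(4)*(R(5) - 15) = (-88*4)*(5 - 15) = -352*(-10) = 3520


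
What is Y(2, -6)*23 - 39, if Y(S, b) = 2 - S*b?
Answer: 283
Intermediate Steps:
Y(S, b) = 2 - S*b
Y(2, -6)*23 - 39 = (2 - 1*2*(-6))*23 - 39 = (2 + 12)*23 - 39 = 14*23 - 39 = 322 - 39 = 283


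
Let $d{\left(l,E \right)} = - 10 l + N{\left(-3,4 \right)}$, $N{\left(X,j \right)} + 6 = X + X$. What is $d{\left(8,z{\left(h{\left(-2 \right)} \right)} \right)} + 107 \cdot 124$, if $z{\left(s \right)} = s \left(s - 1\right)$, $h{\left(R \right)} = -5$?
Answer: $13176$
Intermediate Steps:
$N{\left(X,j \right)} = -6 + 2 X$ ($N{\left(X,j \right)} = -6 + \left(X + X\right) = -6 + 2 X$)
$z{\left(s \right)} = s \left(-1 + s\right)$
$d{\left(l,E \right)} = -12 - 10 l$ ($d{\left(l,E \right)} = - 10 l + \left(-6 + 2 \left(-3\right)\right) = - 10 l - 12 = -12 - 10 l$)
$d{\left(8,z{\left(h{\left(-2 \right)} \right)} \right)} + 107 \cdot 124 = \left(-12 - 80\right) + 107 \cdot 124 = \left(-12 - 80\right) + 13268 = -92 + 13268 = 13176$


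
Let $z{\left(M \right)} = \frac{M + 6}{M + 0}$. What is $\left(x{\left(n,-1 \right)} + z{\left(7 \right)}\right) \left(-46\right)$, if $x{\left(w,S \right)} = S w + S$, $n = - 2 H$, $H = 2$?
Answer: $- \frac{1564}{7} \approx -223.43$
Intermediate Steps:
$n = -4$ ($n = \left(-2\right) 2 = -4$)
$z{\left(M \right)} = \frac{6 + M}{M}$
$x{\left(w,S \right)} = S + S w$
$\left(x{\left(n,-1 \right)} + z{\left(7 \right)}\right) \left(-46\right) = \left(- (1 - 4) + \frac{6 + 7}{7}\right) \left(-46\right) = \left(\left(-1\right) \left(-3\right) + \frac{1}{7} \cdot 13\right) \left(-46\right) = \left(3 + \frac{13}{7}\right) \left(-46\right) = \frac{34}{7} \left(-46\right) = - \frac{1564}{7}$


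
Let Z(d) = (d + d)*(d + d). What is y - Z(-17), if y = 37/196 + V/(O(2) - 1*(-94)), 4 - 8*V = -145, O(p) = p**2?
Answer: -906007/784 ≈ -1155.6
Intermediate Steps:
Z(d) = 4*d**2 (Z(d) = (2*d)*(2*d) = 4*d**2)
V = 149/8 (V = 1/2 - 1/8*(-145) = 1/2 + 145/8 = 149/8 ≈ 18.625)
y = 297/784 (y = 37/196 + 149/(8*(2**2 - 1*(-94))) = 37*(1/196) + 149/(8*(4 + 94)) = 37/196 + (149/8)/98 = 37/196 + (149/8)*(1/98) = 37/196 + 149/784 = 297/784 ≈ 0.37883)
y - Z(-17) = 297/784 - 4*(-17)**2 = 297/784 - 4*289 = 297/784 - 1*1156 = 297/784 - 1156 = -906007/784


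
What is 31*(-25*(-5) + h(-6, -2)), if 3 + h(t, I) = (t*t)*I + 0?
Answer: 1550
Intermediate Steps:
h(t, I) = -3 + I*t² (h(t, I) = -3 + ((t*t)*I + 0) = -3 + (t²*I + 0) = -3 + (I*t² + 0) = -3 + I*t²)
31*(-25*(-5) + h(-6, -2)) = 31*(-25*(-5) + (-3 - 2*(-6)²)) = 31*(125 + (-3 - 2*36)) = 31*(125 + (-3 - 72)) = 31*(125 - 75) = 31*50 = 1550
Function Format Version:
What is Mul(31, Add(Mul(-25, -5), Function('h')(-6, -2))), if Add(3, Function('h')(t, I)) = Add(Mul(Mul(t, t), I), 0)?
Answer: 1550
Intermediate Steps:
Function('h')(t, I) = Add(-3, Mul(I, Pow(t, 2))) (Function('h')(t, I) = Add(-3, Add(Mul(Mul(t, t), I), 0)) = Add(-3, Add(Mul(Pow(t, 2), I), 0)) = Add(-3, Add(Mul(I, Pow(t, 2)), 0)) = Add(-3, Mul(I, Pow(t, 2))))
Mul(31, Add(Mul(-25, -5), Function('h')(-6, -2))) = Mul(31, Add(Mul(-25, -5), Add(-3, Mul(-2, Pow(-6, 2))))) = Mul(31, Add(125, Add(-3, Mul(-2, 36)))) = Mul(31, Add(125, Add(-3, -72))) = Mul(31, Add(125, -75)) = Mul(31, 50) = 1550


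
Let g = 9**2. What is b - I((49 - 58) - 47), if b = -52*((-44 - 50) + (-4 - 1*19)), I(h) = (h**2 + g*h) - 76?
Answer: 7560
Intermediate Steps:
g = 81
I(h) = -76 + h**2 + 81*h (I(h) = (h**2 + 81*h) - 76 = -76 + h**2 + 81*h)
b = 6084 (b = -52*(-94 + (-4 - 19)) = -52*(-94 - 23) = -52*(-117) = 6084)
b - I((49 - 58) - 47) = 6084 - (-76 + ((49 - 58) - 47)**2 + 81*((49 - 58) - 47)) = 6084 - (-76 + (-9 - 47)**2 + 81*(-9 - 47)) = 6084 - (-76 + (-56)**2 + 81*(-56)) = 6084 - (-76 + 3136 - 4536) = 6084 - 1*(-1476) = 6084 + 1476 = 7560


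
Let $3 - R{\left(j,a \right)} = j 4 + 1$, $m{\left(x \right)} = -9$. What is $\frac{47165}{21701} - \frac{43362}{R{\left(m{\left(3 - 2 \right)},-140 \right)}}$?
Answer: $- \frac{469603246}{412319} \approx -1138.9$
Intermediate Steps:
$R{\left(j,a \right)} = 2 - 4 j$ ($R{\left(j,a \right)} = 3 - \left(j 4 + 1\right) = 3 - \left(4 j + 1\right) = 3 - \left(1 + 4 j\right) = 2 - 4 j$)
$\frac{47165}{21701} - \frac{43362}{R{\left(m{\left(3 - 2 \right)},-140 \right)}} = \frac{47165}{21701} - \frac{43362}{2 - -36} = 47165 \cdot \frac{1}{21701} - \frac{43362}{2 + 36} = \frac{47165}{21701} - \frac{43362}{38} = \frac{47165}{21701} - \frac{21681}{19} = - \frac{469603246}{412319}$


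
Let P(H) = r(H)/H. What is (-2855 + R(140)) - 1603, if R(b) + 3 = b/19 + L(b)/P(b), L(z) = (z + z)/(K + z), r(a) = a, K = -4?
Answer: -1437858/323 ≈ -4451.6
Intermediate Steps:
L(z) = 2*z/(-4 + z) (L(z) = (z + z)/(-4 + z) = (2*z)/(-4 + z) = 2*z/(-4 + z))
P(H) = 1 (P(H) = H/H = 1)
R(b) = -3 + b/19 + 2*b/(-4 + b) (R(b) = -3 + (b/19 + (2*b/(-4 + b))/1) = -3 + (b*(1/19) + (2*b/(-4 + b))*1) = -3 + (b/19 + 2*b/(-4 + b)) = -3 + b/19 + 2*b/(-4 + b))
(-2855 + R(140)) - 1603 = (-2855 + (228 + 140² - 23*140)/(19*(-4 + 140))) - 1603 = (-2855 + (1/19)*(228 + 19600 - 3220)/136) - 1603 = (-2855 + (1/19)*(1/136)*16608) - 1603 = (-2855 + 2076/323) - 1603 = -920089/323 - 1603 = -1437858/323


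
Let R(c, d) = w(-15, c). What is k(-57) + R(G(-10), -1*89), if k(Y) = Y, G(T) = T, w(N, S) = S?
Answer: -67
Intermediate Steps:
R(c, d) = c
k(-57) + R(G(-10), -1*89) = -57 - 10 = -67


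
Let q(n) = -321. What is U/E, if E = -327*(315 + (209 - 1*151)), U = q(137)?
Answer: 107/40657 ≈ 0.0026318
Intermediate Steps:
U = -321
E = -121971 (E = -327*(315 + (209 - 151)) = -327*(315 + 58) = -327*373 = -121971)
U/E = -321/(-121971) = -321*(-1/121971) = 107/40657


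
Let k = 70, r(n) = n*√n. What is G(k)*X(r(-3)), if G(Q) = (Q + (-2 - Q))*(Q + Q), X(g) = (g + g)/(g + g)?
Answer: -280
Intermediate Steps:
r(n) = n^(3/2)
X(g) = 1 (X(g) = (2*g)/((2*g)) = (2*g)*(1/(2*g)) = 1)
G(Q) = -4*Q
G(k)*X(r(-3)) = -4*70*1 = -280*1 = -280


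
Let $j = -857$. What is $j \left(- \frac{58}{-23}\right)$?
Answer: $- \frac{49706}{23} \approx -2161.1$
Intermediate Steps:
$j \left(- \frac{58}{-23}\right) = - 857 \left(- \frac{58}{-23}\right) = - 857 \left(\left(-58\right) \left(- \frac{1}{23}\right)\right) = \left(-857\right) \frac{58}{23} = - \frac{49706}{23}$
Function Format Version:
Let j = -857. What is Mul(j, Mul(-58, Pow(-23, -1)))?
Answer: Rational(-49706, 23) ≈ -2161.1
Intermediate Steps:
Mul(j, Mul(-58, Pow(-23, -1))) = Mul(-857, Mul(-58, Pow(-23, -1))) = Mul(-857, Mul(-58, Rational(-1, 23))) = Mul(-857, Rational(58, 23)) = Rational(-49706, 23)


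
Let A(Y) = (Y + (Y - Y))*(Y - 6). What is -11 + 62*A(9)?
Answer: 1663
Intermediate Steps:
A(Y) = Y*(-6 + Y) (A(Y) = (Y + 0)*(-6 + Y) = Y*(-6 + Y))
-11 + 62*A(9) = -11 + 62*(9*(-6 + 9)) = -11 + 62*(9*3) = -11 + 62*27 = -11 + 1674 = 1663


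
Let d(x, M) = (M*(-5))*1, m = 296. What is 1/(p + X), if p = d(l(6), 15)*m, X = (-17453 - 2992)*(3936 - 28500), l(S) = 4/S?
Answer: 1/502188780 ≈ 1.9913e-9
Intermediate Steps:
d(x, M) = -5*M (d(x, M) = -5*M*1 = -5*M)
X = 502210980 (X = -20445*(-24564) = 502210980)
p = -22200 (p = -5*15*296 = -75*296 = -22200)
1/(p + X) = 1/(-22200 + 502210980) = 1/502188780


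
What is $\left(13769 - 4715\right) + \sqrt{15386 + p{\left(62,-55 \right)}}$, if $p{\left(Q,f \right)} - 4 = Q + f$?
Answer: $9054 + \sqrt{15397} \approx 9178.1$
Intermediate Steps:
$p{\left(Q,f \right)} = 4 + Q + f$ ($p{\left(Q,f \right)} = 4 + \left(Q + f\right) = 4 + Q + f$)
$\left(13769 - 4715\right) + \sqrt{15386 + p{\left(62,-55 \right)}} = \left(13769 - 4715\right) + \sqrt{15386 + \left(4 + 62 - 55\right)} = 9054 + \sqrt{15386 + 11} = 9054 + \sqrt{15397}$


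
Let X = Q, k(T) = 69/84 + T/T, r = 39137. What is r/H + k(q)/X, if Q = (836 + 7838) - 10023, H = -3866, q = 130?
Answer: -739239965/73013276 ≈ -10.125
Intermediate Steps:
k(T) = 51/28 (k(T) = 69*(1/84) + 1 = 23/28 + 1 = 51/28)
Q = -1349 (Q = 8674 - 10023 = -1349)
X = -1349
r/H + k(q)/X = 39137/(-3866) + (51/28)/(-1349) = 39137*(-1/3866) + (51/28)*(-1/1349) = -39137/3866 - 51/37772 = -739239965/73013276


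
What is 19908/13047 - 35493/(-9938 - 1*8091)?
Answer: 273999501/78408121 ≈ 3.4945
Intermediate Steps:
19908/13047 - 35493/(-9938 - 1*8091) = 19908*(1/13047) - 35493/(-9938 - 8091) = 6636/4349 - 35493/(-18029) = 6636/4349 - 35493*(-1/18029) = 6636/4349 + 35493/18029 = 273999501/78408121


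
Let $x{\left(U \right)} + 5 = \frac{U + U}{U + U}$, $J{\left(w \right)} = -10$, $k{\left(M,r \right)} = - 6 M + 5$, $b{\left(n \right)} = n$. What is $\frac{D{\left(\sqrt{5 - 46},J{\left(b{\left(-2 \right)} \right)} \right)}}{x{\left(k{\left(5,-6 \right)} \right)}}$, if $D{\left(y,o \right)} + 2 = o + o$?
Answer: $\frac{11}{2} \approx 5.5$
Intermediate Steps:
$k{\left(M,r \right)} = 5 - 6 M$
$D{\left(y,o \right)} = -2 + 2 o$ ($D{\left(y,o \right)} = -2 + \left(o + o\right) = -2 + 2 o$)
$x{\left(U \right)} = -4$ ($x{\left(U \right)} = -5 + \frac{U + U}{U + U} = -5 + \frac{2 U}{2 U} = -5 + 2 U \frac{1}{2 U} = -5 + 1 = -4$)
$\frac{D{\left(\sqrt{5 - 46},J{\left(b{\left(-2 \right)} \right)} \right)}}{x{\left(k{\left(5,-6 \right)} \right)}} = \frac{-2 + 2 \left(-10\right)}{-4} = \left(-2 - 20\right) \left(- \frac{1}{4}\right) = \left(-22\right) \left(- \frac{1}{4}\right) = \frac{11}{2}$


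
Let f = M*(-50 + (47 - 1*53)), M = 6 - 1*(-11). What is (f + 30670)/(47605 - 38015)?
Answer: 14859/4795 ≈ 3.0989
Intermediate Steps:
M = 17 (M = 6 + 11 = 17)
f = -952 (f = 17*(-50 + (47 - 1*53)) = 17*(-50 + (47 - 53)) = 17*(-50 - 6) = 17*(-56) = -952)
(f + 30670)/(47605 - 38015) = (-952 + 30670)/(47605 - 38015) = 29718/9590 = 29718*(1/9590) = 14859/4795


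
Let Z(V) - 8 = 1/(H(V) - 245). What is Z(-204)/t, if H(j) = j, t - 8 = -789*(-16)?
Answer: 3591/5671768 ≈ 0.00063314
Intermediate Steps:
t = 12632 (t = 8 - 789*(-16) = 8 + 12624 = 12632)
Z(V) = 8 + 1/(-245 + V) (Z(V) = 8 + 1/(V - 245) = 8 + 1/(-245 + V))
Z(-204)/t = ((-1959 + 8*(-204))/(-245 - 204))/12632 = ((-1959 - 1632)/(-449))*(1/12632) = -1/449*(-3591)*(1/12632) = (3591/449)*(1/12632) = 3591/5671768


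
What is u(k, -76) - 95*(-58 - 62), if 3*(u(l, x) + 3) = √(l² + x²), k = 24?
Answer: 11397 + 4*√397/3 ≈ 11424.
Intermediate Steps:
u(l, x) = -3 + √(l² + x²)/3
u(k, -76) - 95*(-58 - 62) = (-3 + √(24² + (-76)²)/3) - 95*(-58 - 62) = (-3 + √(576 + 5776)/3) - 95*(-120) = (-3 + √6352/3) - 1*(-11400) = (-3 + (4*√397)/3) + 11400 = (-3 + 4*√397/3) + 11400 = 11397 + 4*√397/3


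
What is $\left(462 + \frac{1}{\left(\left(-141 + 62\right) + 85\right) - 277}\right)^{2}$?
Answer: $\frac{15675290401}{73441} \approx 2.1344 \cdot 10^{5}$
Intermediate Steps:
$\left(462 + \frac{1}{\left(\left(-141 + 62\right) + 85\right) - 277}\right)^{2} = \left(462 + \frac{1}{\left(-79 + 85\right) - 277}\right)^{2} = \left(462 + \frac{1}{6 - 277}\right)^{2} = \left(462 + \frac{1}{-271}\right)^{2} = \left(462 - \frac{1}{271}\right)^{2} = \left(\frac{125201}{271}\right)^{2} = \frac{15675290401}{73441}$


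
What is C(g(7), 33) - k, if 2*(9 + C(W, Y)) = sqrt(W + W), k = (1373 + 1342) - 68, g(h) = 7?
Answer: -2656 + sqrt(14)/2 ≈ -2654.1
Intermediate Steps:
k = 2647 (k = 2715 - 68 = 2647)
C(W, Y) = -9 + sqrt(2)*sqrt(W)/2 (C(W, Y) = -9 + sqrt(W + W)/2 = -9 + sqrt(2*W)/2 = -9 + (sqrt(2)*sqrt(W))/2 = -9 + sqrt(2)*sqrt(W)/2)
C(g(7), 33) - k = (-9 + sqrt(2)*sqrt(7)/2) - 1*2647 = (-9 + sqrt(14)/2) - 2647 = -2656 + sqrt(14)/2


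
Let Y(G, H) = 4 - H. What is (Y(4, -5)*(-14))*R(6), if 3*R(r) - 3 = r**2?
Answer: -1638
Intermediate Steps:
R(r) = 1 + r**2/3
(Y(4, -5)*(-14))*R(6) = ((4 - 1*(-5))*(-14))*(1 + (1/3)*6**2) = ((4 + 5)*(-14))*(1 + (1/3)*36) = (9*(-14))*(1 + 12) = -126*13 = -1638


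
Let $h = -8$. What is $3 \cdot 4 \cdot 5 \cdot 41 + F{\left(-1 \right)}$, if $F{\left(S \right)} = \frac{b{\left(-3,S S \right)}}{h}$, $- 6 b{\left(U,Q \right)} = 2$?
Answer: $\frac{59041}{24} \approx 2460.0$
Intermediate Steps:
$b{\left(U,Q \right)} = - \frac{1}{3}$ ($b{\left(U,Q \right)} = \left(- \frac{1}{6}\right) 2 = - \frac{1}{3}$)
$F{\left(S \right)} = \frac{1}{24}$ ($F{\left(S \right)} = - \frac{1}{3 \left(-8\right)} = \left(- \frac{1}{3}\right) \left(- \frac{1}{8}\right) = \frac{1}{24}$)
$3 \cdot 4 \cdot 5 \cdot 41 + F{\left(-1 \right)} = 3 \cdot 4 \cdot 5 \cdot 41 + \frac{1}{24} = 12 \cdot 5 \cdot 41 + \frac{1}{24} = 60 \cdot 41 + \frac{1}{24} = 2460 + \frac{1}{24} = \frac{59041}{24}$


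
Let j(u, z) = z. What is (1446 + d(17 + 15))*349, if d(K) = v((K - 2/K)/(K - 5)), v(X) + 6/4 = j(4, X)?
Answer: 217962715/432 ≈ 5.0454e+5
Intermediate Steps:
v(X) = -3/2 + X
d(K) = -3/2 + (K - 2/K)/(-5 + K) (d(K) = -3/2 + (K - 2/K)/(K - 5) = -3/2 + (K - 2/K)/(-5 + K))
(1446 + d(17 + 15))*349 = (1446 + (-4 - (17 + 15)² + 15*(17 + 15))/(2*(17 + 15)*(-5 + (17 + 15))))*349 = (1446 + (½)*(-4 - 1*32² + 15*32)/(32*(-5 + 32)))*349 = (1446 + (½)*(1/32)*(-4 - 1*1024 + 480)/27)*349 = (1446 + (½)*(1/32)*(1/27)*(-4 - 1024 + 480))*349 = (1446 + (½)*(1/32)*(1/27)*(-548))*349 = (1446 - 137/432)*349 = (624535/432)*349 = 217962715/432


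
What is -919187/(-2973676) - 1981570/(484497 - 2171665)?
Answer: 930421255467/627136373696 ≈ 1.4836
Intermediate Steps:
-919187/(-2973676) - 1981570/(484497 - 2171665) = -919187*(-1/2973676) - 1981570/(-1687168) = 919187/2973676 - 1981570*(-1/1687168) = 919187/2973676 + 990785/843584 = 930421255467/627136373696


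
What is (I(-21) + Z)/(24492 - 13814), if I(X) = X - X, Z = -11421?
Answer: -11421/10678 ≈ -1.0696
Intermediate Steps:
I(X) = 0
(I(-21) + Z)/(24492 - 13814) = (0 - 11421)/(24492 - 13814) = -11421/10678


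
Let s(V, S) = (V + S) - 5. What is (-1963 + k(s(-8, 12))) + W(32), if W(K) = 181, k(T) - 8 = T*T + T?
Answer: -1774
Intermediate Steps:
s(V, S) = -5 + S + V (s(V, S) = (S + V) - 5 = -5 + S + V)
k(T) = 8 + T + T**2 (k(T) = 8 + (T*T + T) = 8 + (T**2 + T) = 8 + (T + T**2) = 8 + T + T**2)
(-1963 + k(s(-8, 12))) + W(32) = (-1963 + (8 + (-5 + 12 - 8) + (-5 + 12 - 8)**2)) + 181 = (-1963 + (8 - 1 + (-1)**2)) + 181 = (-1963 + (8 - 1 + 1)) + 181 = (-1963 + 8) + 181 = -1955 + 181 = -1774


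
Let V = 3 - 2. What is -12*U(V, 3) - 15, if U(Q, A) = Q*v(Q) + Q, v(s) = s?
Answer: -39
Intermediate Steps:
V = 1
U(Q, A) = Q + Q**2 (U(Q, A) = Q*Q + Q = Q**2 + Q = Q + Q**2)
-12*U(V, 3) - 15 = -12*(1 + 1) - 15 = -12*2 - 15 = -24 - 15 = -39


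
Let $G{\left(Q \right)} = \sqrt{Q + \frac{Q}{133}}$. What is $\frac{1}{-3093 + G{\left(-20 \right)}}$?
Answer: $- \frac{411369}{1272366997} - \frac{2 i \sqrt{89110}}{1272366997} \approx -0.00032331 - 4.6922 \cdot 10^{-7} i$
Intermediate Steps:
$G{\left(Q \right)} = \frac{\sqrt{17822} \sqrt{Q}}{133}$ ($G{\left(Q \right)} = \sqrt{Q + Q \frac{1}{133}} = \sqrt{Q + \frac{Q}{133}} = \sqrt{\frac{134 Q}{133}} = \frac{\sqrt{17822} \sqrt{Q}}{133}$)
$\frac{1}{-3093 + G{\left(-20 \right)}} = \frac{1}{-3093 + \frac{\sqrt{17822} \sqrt{-20}}{133}} = \frac{1}{-3093 + \frac{\sqrt{17822} \cdot 2 i \sqrt{5}}{133}} = \frac{1}{-3093 + \frac{2 i \sqrt{89110}}{133}}$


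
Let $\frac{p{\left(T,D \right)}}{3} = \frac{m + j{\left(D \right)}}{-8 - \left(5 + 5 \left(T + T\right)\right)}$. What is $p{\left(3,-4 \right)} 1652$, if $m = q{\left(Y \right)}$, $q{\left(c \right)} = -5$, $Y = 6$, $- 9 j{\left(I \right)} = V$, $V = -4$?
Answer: $\frac{67732}{129} \approx 525.05$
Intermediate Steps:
$j{\left(I \right)} = \frac{4}{9}$ ($j{\left(I \right)} = \left(- \frac{1}{9}\right) \left(-4\right) = \frac{4}{9}$)
$m = -5$
$p{\left(T,D \right)} = - \frac{41}{3 \left(-13 - 10 T\right)}$ ($p{\left(T,D \right)} = 3 \frac{-5 + \frac{4}{9}}{-8 - \left(5 + 5 \left(T + T\right)\right)} = 3 \left(- \frac{41}{9 \left(-8 - \left(5 + 5 \cdot 2 T\right)\right)}\right) = 3 \left(- \frac{41}{9 \left(-8 - \left(5 + 10 T\right)\right)}\right) = 3 \left(- \frac{41}{9 \left(-13 - 10 T\right)}\right) = - \frac{41}{3 \left(-13 - 10 T\right)}$)
$p{\left(3,-4 \right)} 1652 = \frac{41}{3 \left(13 + 10 \cdot 3\right)} 1652 = \frac{41}{3 \left(13 + 30\right)} 1652 = \frac{41}{3 \cdot 43} \cdot 1652 = \frac{41}{3} \cdot \frac{1}{43} \cdot 1652 = \frac{41}{129} \cdot 1652 = \frac{67732}{129}$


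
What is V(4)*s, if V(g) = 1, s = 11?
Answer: 11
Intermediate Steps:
V(4)*s = 1*11 = 11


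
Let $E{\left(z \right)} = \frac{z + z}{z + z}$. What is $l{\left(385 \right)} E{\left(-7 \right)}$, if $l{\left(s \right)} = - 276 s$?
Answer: $-106260$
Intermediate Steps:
$E{\left(z \right)} = 1$ ($E{\left(z \right)} = \frac{2 z}{2 z} = 2 z \frac{1}{2 z} = 1$)
$l{\left(385 \right)} E{\left(-7 \right)} = \left(-276\right) 385 \cdot 1 = \left(-106260\right) 1 = -106260$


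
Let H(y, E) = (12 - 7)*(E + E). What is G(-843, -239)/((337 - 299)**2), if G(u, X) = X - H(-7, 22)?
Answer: -459/1444 ≈ -0.31787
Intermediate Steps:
H(y, E) = 10*E (H(y, E) = 5*(2*E) = 10*E)
G(u, X) = -220 + X (G(u, X) = X - 10*22 = X - 1*220 = X - 220 = -220 + X)
G(-843, -239)/((337 - 299)**2) = (-220 - 239)/((337 - 299)**2) = -459/(38**2) = -459/1444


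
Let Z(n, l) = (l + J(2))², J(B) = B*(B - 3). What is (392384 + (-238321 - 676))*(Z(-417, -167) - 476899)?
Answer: -68769220806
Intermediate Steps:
J(B) = B*(-3 + B)
Z(n, l) = (-2 + l)² (Z(n, l) = (l + 2*(-3 + 2))² = (l + 2*(-1))² = (l - 2)² = (-2 + l)²)
(392384 + (-238321 - 676))*(Z(-417, -167) - 476899) = (392384 + (-238321 - 676))*((-2 - 167)² - 476899) = (392384 - 238997)*((-169)² - 476899) = 153387*(28561 - 476899) = 153387*(-448338) = -68769220806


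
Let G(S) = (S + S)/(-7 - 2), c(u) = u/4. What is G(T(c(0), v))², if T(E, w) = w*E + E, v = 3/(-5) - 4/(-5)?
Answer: 0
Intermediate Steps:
c(u) = u/4 (c(u) = u*(¼) = u/4)
v = ⅕ (v = 3*(-⅕) - 4*(-⅕) = -⅗ + ⅘ = ⅕ ≈ 0.20000)
T(E, w) = E + E*w (T(E, w) = E*w + E = E + E*w)
G(S) = -2*S/9 (G(S) = (2*S)/(-9) = (2*S)*(-⅑) = -2*S/9)
G(T(c(0), v))² = (-2*(¼)*0*(1 + ⅕)/9)² = (-0*6/5)² = (-2/9*0)² = 0² = 0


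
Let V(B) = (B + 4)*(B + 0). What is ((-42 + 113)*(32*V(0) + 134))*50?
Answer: 475700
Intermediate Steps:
V(B) = B*(4 + B) (V(B) = (4 + B)*B = B*(4 + B))
((-42 + 113)*(32*V(0) + 134))*50 = ((-42 + 113)*(32*(0*(4 + 0)) + 134))*50 = (71*(32*(0*4) + 134))*50 = (71*(32*0 + 134))*50 = (71*(0 + 134))*50 = (71*134)*50 = 9514*50 = 475700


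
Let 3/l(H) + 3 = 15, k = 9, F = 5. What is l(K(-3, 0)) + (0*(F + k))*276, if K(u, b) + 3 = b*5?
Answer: ¼ ≈ 0.25000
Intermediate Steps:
K(u, b) = -3 + 5*b (K(u, b) = -3 + b*5 = -3 + 5*b)
l(H) = ¼ (l(H) = 3/(-3 + 15) = 3/12 = 3*(1/12) = ¼)
l(K(-3, 0)) + (0*(F + k))*276 = ¼ + (0*(5 + 9))*276 = ¼ + (0*14)*276 = ¼ + 0*276 = ¼ + 0 = ¼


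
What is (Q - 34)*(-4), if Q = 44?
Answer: -40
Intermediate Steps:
(Q - 34)*(-4) = (44 - 34)*(-4) = 10*(-4) = -40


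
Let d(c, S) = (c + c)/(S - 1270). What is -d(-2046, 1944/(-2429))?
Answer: -4969734/1543387 ≈ -3.2200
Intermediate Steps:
d(c, S) = 2*c/(-1270 + S) (d(c, S) = (2*c)/(-1270 + S) = 2*c/(-1270 + S))
-d(-2046, 1944/(-2429)) = -2*(-2046)/(-1270 + 1944/(-2429)) = -2*(-2046)/(-1270 + 1944*(-1/2429)) = -2*(-2046)/(-1270 - 1944/2429) = -2*(-2046)/(-3086774/2429) = -2*(-2046)*(-2429)/3086774 = -1*4969734/1543387 = -4969734/1543387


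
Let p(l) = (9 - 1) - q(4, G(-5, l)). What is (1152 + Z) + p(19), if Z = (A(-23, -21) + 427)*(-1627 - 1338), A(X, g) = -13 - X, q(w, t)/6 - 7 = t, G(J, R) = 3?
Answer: -1294605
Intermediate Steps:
q(w, t) = 42 + 6*t
Z = -1295705 (Z = ((-13 - 1*(-23)) + 427)*(-1627 - 1338) = ((-13 + 23) + 427)*(-2965) = (10 + 427)*(-2965) = 437*(-2965) = -1295705)
p(l) = -52 (p(l) = (9 - 1) - (42 + 6*3) = 8 - (42 + 18) = 8 - 1*60 = 8 - 60 = -52)
(1152 + Z) + p(19) = (1152 - 1295705) - 52 = -1294553 - 52 = -1294605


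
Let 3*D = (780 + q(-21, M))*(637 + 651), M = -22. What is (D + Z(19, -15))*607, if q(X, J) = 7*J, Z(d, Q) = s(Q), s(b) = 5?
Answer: 489425921/3 ≈ 1.6314e+8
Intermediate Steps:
Z(d, Q) = 5
D = 806288/3 (D = ((780 + 7*(-22))*(637 + 651))/3 = ((780 - 154)*1288)/3 = (626*1288)/3 = (⅓)*806288 = 806288/3 ≈ 2.6876e+5)
(D + Z(19, -15))*607 = (806288/3 + 5)*607 = (806303/3)*607 = 489425921/3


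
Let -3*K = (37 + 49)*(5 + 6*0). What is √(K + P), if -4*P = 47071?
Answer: 7*I*√8751/6 ≈ 109.14*I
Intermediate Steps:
P = -47071/4 (P = -¼*47071 = -47071/4 ≈ -11768.)
K = -430/3 (K = -(37 + 49)*(5 + 6*0)/3 = -86*(5 + 0)/3 = -86*5/3 = -⅓*430 = -430/3 ≈ -143.33)
√(K + P) = √(-430/3 - 47071/4) = √(-142933/12) = 7*I*√8751/6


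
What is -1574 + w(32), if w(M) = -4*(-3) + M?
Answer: -1530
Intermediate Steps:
w(M) = 12 + M
-1574 + w(32) = -1574 + (12 + 32) = -1574 + 44 = -1530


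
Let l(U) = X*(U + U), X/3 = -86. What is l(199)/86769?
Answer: -34228/28923 ≈ -1.1834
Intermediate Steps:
X = -258 (X = 3*(-86) = -258)
l(U) = -516*U (l(U) = -258*(U + U) = -516*U)
l(199)/86769 = -516*199/86769 = -102684*1/86769 = -34228/28923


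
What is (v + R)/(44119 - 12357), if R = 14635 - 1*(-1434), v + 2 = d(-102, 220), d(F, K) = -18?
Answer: 16049/31762 ≈ 0.50529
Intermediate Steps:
v = -20 (v = -2 - 18 = -20)
R = 16069 (R = 14635 + 1434 = 16069)
(v + R)/(44119 - 12357) = (-20 + 16069)/(44119 - 12357) = 16049/31762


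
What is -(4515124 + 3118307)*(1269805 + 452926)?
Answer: -13150348220061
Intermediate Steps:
-(4515124 + 3118307)*(1269805 + 452926) = -7633431*1722731 = -1*13150348220061 = -13150348220061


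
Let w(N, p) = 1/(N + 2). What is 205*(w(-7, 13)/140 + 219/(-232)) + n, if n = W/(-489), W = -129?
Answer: -256164429/1323560 ≈ -193.54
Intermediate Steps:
w(N, p) = 1/(2 + N)
n = 43/163 (n = -129/(-489) = -129*(-1/489) = 43/163 ≈ 0.26380)
205*(w(-7, 13)/140 + 219/(-232)) + n = 205*(1/((2 - 7)*140) + 219/(-232)) + 43/163 = 205*((1/140)/(-5) + 219*(-1/232)) + 43/163 = 205*(-⅕*1/140 - 219/232) + 43/163 = 205*(-1/700 - 219/232) + 43/163 = 205*(-38383/40600) + 43/163 = -1573703/8120 + 43/163 = -256164429/1323560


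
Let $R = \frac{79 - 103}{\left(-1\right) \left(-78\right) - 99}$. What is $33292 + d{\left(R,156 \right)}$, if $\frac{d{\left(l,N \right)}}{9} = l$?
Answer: $\frac{233116}{7} \approx 33302.0$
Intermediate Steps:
$R = \frac{8}{7}$ ($R = - \frac{24}{78 - 99} = - \frac{24}{-21} = \left(-24\right) \left(- \frac{1}{21}\right) = \frac{8}{7} \approx 1.1429$)
$d{\left(l,N \right)} = 9 l$
$33292 + d{\left(R,156 \right)} = 33292 + 9 \cdot \frac{8}{7} = 33292 + \frac{72}{7} = \frac{233116}{7}$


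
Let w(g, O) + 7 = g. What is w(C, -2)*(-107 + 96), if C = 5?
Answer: 22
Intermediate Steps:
w(g, O) = -7 + g
w(C, -2)*(-107 + 96) = (-7 + 5)*(-107 + 96) = -2*(-11) = 22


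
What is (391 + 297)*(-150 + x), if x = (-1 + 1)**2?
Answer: -103200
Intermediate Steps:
x = 0 (x = 0**2 = 0)
(391 + 297)*(-150 + x) = (391 + 297)*(-150 + 0) = 688*(-150) = -103200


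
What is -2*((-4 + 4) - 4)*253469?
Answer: 2027752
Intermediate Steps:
-2*((-4 + 4) - 4)*253469 = -2*(0 - 4)*253469 = -2*(-4)*253469 = 8*253469 = 2027752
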